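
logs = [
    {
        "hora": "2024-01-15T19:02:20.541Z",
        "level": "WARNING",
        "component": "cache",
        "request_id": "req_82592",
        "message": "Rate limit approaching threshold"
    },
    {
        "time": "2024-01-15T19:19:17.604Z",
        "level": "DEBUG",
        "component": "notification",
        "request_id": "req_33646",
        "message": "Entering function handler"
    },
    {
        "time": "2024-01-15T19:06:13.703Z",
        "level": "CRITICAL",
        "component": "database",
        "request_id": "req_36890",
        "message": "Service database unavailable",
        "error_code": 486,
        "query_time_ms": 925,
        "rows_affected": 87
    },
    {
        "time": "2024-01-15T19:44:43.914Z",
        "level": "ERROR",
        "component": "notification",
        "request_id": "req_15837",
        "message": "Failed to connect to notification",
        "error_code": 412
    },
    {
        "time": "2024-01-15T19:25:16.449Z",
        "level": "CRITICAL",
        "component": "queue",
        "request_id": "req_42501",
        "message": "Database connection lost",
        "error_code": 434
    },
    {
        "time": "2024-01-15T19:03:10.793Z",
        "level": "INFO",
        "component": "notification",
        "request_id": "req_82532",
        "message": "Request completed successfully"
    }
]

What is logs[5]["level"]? "INFO"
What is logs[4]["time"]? "2024-01-15T19:25:16.449Z"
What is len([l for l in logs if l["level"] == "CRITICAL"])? 2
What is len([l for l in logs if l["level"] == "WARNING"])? 1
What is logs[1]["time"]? "2024-01-15T19:19:17.604Z"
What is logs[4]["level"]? "CRITICAL"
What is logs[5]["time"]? "2024-01-15T19:03:10.793Z"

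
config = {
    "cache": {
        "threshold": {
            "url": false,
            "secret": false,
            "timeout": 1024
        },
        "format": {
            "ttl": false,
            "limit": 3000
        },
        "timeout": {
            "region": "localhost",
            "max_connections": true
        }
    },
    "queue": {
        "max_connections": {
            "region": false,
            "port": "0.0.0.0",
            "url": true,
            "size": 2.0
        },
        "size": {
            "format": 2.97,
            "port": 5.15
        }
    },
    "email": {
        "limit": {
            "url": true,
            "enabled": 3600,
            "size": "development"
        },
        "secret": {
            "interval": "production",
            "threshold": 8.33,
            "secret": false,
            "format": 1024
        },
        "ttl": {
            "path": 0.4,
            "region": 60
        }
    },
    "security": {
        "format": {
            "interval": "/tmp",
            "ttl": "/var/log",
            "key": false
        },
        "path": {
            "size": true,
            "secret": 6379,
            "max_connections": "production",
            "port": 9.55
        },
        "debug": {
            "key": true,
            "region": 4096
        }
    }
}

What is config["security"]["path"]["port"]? 9.55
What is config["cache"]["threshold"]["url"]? False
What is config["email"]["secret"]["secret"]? False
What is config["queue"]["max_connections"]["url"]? True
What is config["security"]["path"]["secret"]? 6379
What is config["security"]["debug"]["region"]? 4096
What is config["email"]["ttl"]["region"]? 60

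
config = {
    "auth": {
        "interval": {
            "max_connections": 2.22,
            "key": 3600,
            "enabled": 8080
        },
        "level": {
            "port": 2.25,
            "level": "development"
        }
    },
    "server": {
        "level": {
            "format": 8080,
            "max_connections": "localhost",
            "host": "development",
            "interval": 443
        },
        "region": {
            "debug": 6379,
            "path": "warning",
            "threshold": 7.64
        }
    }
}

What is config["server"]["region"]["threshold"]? 7.64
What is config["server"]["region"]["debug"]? 6379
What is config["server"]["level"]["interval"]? 443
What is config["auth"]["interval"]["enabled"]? 8080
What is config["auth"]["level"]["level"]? "development"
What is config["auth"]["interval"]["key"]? 3600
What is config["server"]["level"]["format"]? 8080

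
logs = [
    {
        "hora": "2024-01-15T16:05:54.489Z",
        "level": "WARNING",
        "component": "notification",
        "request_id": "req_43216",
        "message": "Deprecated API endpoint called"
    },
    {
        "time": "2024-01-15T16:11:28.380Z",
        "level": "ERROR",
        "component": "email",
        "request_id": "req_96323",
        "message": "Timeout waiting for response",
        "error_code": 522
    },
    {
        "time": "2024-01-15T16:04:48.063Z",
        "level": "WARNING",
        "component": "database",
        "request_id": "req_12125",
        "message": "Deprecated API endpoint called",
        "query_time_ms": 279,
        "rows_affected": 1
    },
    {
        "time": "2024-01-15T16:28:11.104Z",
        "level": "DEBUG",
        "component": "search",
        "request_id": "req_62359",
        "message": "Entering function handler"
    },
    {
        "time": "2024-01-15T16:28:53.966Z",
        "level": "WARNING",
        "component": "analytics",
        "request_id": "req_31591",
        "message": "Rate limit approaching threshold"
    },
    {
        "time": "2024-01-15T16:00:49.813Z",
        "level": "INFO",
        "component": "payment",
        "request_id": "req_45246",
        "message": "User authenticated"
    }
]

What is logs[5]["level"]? "INFO"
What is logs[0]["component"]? "notification"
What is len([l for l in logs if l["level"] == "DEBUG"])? 1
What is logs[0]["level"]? "WARNING"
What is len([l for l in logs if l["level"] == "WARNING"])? 3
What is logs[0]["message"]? "Deprecated API endpoint called"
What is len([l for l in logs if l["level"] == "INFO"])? 1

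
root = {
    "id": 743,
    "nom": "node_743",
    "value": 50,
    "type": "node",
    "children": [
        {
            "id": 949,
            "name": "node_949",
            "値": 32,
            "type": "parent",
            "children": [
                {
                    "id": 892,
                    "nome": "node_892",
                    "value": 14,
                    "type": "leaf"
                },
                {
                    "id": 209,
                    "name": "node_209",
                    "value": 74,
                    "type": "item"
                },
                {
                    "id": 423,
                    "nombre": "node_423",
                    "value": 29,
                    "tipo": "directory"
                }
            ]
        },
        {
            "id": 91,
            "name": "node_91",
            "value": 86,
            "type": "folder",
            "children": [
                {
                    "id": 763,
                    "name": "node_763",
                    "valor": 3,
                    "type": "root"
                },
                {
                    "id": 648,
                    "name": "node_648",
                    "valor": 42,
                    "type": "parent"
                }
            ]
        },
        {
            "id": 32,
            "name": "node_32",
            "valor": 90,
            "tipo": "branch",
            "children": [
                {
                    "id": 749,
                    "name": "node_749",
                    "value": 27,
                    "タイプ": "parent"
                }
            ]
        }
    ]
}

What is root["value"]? 50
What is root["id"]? 743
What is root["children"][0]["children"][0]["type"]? "leaf"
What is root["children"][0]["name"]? "node_949"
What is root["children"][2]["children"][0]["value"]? 27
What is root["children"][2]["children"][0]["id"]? 749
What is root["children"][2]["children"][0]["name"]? "node_749"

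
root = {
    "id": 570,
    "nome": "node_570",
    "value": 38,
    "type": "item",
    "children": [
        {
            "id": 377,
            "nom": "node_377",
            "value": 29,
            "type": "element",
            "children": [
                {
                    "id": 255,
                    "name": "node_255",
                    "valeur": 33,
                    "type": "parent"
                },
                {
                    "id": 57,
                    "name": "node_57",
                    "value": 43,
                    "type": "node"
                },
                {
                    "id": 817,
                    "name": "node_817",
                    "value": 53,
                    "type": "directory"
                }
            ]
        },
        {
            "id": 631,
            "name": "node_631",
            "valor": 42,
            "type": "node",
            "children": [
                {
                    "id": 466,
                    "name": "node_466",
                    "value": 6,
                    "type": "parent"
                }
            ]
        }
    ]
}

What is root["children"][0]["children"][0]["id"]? 255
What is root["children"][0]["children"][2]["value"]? 53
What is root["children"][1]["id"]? 631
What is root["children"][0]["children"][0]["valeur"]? 33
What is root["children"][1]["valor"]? 42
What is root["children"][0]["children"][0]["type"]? "parent"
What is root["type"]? "item"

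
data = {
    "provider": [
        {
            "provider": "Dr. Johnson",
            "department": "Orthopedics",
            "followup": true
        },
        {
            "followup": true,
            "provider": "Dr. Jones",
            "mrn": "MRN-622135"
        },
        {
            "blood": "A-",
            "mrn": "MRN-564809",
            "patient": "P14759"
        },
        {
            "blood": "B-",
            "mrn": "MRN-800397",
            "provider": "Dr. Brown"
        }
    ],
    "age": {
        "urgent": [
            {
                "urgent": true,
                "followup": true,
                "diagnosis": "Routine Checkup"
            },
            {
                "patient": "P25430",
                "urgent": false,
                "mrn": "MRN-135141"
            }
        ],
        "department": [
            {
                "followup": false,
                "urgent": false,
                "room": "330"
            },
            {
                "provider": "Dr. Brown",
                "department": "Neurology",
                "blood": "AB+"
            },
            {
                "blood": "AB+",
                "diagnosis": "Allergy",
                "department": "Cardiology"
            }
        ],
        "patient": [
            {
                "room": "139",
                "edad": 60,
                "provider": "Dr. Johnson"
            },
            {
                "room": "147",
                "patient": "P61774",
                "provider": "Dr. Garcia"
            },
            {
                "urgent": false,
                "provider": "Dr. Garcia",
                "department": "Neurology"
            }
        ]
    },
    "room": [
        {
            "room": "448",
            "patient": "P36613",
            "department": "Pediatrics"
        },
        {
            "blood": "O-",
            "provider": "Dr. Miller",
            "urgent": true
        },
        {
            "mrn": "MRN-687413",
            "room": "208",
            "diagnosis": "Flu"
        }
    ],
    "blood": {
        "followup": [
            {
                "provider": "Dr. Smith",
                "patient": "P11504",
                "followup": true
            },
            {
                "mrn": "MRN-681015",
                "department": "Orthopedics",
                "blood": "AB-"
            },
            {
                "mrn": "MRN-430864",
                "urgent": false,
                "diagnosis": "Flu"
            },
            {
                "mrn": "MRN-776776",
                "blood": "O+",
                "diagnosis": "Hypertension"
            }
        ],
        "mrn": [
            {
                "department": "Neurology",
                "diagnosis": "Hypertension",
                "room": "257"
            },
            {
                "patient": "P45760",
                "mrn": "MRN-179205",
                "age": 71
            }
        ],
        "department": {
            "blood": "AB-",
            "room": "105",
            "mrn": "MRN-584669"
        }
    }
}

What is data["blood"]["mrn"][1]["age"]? 71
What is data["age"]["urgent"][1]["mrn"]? "MRN-135141"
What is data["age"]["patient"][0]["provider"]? "Dr. Johnson"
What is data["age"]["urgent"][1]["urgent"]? False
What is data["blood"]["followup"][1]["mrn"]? "MRN-681015"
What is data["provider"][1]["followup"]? True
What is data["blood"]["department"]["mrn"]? "MRN-584669"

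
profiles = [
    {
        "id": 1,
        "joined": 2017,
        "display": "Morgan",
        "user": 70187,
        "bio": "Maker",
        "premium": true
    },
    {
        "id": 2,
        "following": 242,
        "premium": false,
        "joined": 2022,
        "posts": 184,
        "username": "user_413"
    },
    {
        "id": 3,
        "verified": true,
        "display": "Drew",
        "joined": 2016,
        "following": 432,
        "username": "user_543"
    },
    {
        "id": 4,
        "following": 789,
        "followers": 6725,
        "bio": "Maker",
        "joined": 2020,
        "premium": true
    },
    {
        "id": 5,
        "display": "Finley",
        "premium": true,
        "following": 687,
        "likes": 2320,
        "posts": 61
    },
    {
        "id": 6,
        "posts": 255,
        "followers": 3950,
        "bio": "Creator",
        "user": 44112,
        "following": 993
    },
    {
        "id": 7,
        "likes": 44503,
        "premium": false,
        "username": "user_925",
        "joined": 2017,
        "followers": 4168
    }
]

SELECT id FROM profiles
[1, 2, 3, 4, 5, 6, 7]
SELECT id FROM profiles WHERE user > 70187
[]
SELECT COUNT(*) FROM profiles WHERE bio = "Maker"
2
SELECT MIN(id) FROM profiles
1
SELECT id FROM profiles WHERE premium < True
[2, 7]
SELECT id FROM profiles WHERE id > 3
[4, 5, 6, 7]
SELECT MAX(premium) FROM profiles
True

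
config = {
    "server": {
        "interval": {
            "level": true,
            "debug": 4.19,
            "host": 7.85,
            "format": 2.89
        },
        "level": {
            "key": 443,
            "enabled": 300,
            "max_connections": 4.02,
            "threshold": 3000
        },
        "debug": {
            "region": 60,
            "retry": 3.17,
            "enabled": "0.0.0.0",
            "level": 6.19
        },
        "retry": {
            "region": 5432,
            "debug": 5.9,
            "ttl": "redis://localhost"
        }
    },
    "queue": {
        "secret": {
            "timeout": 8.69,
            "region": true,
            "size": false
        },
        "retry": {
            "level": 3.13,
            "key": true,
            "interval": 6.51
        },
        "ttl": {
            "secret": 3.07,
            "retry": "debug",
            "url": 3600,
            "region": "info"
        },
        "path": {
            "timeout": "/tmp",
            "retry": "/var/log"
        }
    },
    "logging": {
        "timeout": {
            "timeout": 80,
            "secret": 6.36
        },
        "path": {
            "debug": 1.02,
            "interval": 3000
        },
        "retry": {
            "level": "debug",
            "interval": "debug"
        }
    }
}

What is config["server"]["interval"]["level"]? True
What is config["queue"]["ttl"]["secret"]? 3.07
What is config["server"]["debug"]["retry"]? 3.17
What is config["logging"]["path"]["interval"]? 3000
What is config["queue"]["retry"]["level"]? 3.13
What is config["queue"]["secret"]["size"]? False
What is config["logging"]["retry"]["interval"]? "debug"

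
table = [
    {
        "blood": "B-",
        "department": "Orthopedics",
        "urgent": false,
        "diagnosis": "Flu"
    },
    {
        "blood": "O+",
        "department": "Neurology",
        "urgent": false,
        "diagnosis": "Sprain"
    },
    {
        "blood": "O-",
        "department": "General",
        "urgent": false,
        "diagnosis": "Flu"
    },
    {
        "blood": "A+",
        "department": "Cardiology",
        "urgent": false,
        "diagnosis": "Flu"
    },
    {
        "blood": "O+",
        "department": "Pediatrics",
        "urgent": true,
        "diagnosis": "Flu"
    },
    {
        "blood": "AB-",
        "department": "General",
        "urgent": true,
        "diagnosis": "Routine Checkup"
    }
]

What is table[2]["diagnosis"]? "Flu"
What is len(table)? 6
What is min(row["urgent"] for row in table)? False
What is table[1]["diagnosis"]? "Sprain"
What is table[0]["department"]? "Orthopedics"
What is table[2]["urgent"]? False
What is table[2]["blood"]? "O-"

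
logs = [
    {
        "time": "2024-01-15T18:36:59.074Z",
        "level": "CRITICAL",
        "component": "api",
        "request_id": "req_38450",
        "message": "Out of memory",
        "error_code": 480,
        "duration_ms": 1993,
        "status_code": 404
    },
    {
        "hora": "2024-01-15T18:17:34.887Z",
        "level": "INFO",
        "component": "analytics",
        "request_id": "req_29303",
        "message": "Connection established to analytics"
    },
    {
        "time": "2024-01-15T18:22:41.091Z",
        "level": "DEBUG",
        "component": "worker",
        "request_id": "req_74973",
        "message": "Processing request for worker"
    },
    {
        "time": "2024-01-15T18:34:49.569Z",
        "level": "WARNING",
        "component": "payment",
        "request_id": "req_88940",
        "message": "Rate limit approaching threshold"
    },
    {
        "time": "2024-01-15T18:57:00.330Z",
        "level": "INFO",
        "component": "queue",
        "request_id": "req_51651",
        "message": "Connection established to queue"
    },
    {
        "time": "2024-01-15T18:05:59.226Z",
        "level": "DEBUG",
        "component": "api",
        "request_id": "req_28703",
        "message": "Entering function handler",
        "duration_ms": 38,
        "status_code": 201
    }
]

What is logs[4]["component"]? "queue"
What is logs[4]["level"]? "INFO"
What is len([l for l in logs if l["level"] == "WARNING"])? 1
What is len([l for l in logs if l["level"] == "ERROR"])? 0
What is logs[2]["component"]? "worker"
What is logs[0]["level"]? "CRITICAL"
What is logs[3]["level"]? "WARNING"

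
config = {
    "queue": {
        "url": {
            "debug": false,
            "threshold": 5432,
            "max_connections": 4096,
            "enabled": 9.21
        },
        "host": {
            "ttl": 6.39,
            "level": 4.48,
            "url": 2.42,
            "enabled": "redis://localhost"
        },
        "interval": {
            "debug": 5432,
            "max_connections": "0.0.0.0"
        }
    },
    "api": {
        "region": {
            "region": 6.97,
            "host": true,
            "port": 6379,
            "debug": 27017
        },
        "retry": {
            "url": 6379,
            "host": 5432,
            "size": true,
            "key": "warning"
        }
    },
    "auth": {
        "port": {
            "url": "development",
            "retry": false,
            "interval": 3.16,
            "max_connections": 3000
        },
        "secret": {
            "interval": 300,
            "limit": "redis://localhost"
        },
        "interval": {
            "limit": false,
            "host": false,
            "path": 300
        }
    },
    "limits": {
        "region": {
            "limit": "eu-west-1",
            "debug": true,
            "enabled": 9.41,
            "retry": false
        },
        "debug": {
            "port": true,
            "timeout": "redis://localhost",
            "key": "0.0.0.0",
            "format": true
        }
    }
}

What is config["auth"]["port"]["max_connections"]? 3000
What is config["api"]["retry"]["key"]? "warning"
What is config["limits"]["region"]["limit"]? "eu-west-1"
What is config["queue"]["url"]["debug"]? False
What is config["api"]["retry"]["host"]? 5432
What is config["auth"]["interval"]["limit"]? False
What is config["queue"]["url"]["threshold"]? 5432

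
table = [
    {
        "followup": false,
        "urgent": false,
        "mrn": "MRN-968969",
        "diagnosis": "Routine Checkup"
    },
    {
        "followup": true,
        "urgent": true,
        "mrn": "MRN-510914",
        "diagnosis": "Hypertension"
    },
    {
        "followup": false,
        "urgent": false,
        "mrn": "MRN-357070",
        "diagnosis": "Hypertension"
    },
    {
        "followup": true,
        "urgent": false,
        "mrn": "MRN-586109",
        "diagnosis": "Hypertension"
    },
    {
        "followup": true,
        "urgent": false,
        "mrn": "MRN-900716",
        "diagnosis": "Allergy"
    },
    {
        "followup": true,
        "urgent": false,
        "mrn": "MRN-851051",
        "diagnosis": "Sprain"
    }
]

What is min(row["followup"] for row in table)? False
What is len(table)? 6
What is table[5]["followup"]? True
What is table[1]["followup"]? True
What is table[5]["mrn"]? "MRN-851051"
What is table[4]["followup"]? True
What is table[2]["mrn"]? "MRN-357070"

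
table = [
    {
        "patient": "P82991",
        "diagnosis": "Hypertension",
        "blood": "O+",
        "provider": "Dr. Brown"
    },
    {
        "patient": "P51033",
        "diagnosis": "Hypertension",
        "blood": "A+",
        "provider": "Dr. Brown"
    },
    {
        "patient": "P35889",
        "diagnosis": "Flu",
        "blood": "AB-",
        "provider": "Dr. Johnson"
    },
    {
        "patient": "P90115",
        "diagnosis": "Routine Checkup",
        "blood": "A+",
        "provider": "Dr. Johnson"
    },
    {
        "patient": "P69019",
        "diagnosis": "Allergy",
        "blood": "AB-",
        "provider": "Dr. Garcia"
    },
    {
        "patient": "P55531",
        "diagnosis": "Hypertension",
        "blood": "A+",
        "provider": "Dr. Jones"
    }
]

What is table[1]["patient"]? "P51033"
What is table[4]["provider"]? "Dr. Garcia"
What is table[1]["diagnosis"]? "Hypertension"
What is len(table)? 6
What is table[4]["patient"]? "P69019"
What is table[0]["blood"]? "O+"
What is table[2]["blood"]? "AB-"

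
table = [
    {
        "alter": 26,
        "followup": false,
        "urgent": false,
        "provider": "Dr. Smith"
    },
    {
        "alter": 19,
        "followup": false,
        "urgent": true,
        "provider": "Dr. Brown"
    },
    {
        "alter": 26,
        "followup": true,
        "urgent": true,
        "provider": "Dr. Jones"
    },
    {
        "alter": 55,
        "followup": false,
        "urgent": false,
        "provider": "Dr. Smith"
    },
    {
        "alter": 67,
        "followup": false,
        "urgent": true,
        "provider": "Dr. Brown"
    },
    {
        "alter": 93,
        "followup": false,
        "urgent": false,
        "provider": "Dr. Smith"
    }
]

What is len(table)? 6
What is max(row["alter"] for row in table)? 93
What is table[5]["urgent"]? False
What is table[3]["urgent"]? False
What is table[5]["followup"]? False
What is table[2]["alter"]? 26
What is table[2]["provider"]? "Dr. Jones"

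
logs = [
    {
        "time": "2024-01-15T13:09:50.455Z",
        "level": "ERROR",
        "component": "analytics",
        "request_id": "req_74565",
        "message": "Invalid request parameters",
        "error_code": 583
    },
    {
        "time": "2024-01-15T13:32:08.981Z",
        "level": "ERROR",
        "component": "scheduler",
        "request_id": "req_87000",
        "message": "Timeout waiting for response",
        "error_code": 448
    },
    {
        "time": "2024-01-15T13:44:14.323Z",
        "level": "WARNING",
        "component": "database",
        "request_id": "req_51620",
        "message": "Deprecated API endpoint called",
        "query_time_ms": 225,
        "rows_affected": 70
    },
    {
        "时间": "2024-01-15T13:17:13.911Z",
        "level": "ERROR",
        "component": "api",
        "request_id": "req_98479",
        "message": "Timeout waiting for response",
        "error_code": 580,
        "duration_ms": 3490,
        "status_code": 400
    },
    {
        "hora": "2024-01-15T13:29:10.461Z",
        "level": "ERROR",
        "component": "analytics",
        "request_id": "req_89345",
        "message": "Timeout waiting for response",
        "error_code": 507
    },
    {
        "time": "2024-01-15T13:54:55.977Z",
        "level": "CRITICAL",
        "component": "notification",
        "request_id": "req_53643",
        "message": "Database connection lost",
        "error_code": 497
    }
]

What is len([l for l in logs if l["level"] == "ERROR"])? 4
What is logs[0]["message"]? "Invalid request parameters"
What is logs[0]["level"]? "ERROR"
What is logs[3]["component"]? "api"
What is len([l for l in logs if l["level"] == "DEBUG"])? 0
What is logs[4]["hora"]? "2024-01-15T13:29:10.461Z"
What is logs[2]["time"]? "2024-01-15T13:44:14.323Z"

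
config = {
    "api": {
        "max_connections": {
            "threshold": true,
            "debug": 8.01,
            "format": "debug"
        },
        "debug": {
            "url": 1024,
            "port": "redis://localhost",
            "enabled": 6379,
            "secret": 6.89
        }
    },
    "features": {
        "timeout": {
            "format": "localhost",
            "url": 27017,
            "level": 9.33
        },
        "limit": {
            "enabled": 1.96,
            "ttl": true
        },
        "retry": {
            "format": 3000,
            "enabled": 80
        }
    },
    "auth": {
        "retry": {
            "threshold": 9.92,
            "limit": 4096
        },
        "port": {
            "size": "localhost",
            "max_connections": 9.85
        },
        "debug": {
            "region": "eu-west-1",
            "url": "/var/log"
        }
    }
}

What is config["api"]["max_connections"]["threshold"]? True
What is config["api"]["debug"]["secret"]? 6.89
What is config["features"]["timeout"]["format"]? "localhost"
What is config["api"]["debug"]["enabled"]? 6379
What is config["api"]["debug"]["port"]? "redis://localhost"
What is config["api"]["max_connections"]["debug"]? 8.01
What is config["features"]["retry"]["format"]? 3000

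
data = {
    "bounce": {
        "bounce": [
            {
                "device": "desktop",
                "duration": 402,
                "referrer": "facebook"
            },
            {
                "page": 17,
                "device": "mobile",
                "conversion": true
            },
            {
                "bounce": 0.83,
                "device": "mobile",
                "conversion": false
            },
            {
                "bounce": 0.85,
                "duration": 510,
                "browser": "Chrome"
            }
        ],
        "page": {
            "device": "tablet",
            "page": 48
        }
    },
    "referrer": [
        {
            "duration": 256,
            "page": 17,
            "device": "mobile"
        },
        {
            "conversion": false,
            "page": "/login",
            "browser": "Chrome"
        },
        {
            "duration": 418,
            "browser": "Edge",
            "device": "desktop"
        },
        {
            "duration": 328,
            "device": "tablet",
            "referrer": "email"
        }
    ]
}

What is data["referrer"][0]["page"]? 17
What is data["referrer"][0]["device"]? "mobile"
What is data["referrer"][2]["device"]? "desktop"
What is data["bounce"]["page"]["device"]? "tablet"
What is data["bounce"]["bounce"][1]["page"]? 17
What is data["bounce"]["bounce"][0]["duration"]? 402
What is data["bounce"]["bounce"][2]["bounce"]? 0.83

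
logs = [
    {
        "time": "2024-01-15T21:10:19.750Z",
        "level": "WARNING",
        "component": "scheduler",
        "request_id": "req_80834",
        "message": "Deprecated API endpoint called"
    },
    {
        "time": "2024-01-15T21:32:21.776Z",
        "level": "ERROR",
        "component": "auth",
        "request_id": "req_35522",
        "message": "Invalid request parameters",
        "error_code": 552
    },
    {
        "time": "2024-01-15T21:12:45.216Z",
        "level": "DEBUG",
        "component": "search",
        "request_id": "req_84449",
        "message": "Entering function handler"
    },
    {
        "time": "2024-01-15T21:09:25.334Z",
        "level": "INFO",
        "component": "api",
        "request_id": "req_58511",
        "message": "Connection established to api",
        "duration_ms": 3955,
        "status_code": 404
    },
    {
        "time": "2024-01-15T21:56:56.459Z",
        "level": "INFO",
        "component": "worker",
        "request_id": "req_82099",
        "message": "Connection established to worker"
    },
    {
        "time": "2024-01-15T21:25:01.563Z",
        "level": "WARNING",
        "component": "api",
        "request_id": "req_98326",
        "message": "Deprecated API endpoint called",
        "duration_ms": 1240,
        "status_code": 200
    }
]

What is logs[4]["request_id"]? "req_82099"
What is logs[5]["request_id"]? "req_98326"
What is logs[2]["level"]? "DEBUG"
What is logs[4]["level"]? "INFO"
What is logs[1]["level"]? "ERROR"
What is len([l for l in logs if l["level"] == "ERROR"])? 1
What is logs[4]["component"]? "worker"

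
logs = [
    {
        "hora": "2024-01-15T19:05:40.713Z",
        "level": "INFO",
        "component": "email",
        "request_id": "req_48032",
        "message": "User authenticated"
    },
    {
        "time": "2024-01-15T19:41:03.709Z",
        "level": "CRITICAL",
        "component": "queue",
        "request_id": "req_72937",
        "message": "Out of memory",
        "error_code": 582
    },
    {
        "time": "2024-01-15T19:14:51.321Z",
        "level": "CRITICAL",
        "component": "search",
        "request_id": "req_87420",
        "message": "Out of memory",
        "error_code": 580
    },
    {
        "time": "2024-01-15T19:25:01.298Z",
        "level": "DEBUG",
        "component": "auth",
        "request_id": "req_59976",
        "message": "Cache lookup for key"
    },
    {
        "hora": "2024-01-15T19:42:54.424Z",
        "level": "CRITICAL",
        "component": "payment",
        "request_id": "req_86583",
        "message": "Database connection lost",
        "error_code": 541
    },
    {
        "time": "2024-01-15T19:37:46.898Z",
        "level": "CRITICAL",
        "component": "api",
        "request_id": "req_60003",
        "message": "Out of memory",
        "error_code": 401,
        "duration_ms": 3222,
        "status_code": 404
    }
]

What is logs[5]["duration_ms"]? 3222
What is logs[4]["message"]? "Database connection lost"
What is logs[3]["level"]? "DEBUG"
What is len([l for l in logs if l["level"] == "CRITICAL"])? 4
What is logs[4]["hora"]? "2024-01-15T19:42:54.424Z"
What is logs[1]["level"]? "CRITICAL"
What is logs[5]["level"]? "CRITICAL"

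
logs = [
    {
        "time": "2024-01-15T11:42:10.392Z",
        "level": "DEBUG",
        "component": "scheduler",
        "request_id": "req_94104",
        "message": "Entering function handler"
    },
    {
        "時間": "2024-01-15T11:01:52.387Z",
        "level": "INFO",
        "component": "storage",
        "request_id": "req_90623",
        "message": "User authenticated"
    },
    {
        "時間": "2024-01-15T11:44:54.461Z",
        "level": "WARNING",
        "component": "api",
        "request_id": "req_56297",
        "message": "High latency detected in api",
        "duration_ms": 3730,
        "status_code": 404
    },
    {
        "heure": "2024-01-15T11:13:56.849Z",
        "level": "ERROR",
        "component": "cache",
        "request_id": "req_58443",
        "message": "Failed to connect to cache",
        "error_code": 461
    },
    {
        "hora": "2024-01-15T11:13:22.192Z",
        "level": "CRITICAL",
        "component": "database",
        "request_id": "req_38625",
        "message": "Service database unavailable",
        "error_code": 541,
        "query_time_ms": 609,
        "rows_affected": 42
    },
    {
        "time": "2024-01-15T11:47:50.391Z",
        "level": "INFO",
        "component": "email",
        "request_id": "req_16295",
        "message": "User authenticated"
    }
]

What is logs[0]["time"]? "2024-01-15T11:42:10.392Z"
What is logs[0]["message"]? "Entering function handler"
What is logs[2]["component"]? "api"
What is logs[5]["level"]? "INFO"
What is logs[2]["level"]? "WARNING"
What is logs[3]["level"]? "ERROR"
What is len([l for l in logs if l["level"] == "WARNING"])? 1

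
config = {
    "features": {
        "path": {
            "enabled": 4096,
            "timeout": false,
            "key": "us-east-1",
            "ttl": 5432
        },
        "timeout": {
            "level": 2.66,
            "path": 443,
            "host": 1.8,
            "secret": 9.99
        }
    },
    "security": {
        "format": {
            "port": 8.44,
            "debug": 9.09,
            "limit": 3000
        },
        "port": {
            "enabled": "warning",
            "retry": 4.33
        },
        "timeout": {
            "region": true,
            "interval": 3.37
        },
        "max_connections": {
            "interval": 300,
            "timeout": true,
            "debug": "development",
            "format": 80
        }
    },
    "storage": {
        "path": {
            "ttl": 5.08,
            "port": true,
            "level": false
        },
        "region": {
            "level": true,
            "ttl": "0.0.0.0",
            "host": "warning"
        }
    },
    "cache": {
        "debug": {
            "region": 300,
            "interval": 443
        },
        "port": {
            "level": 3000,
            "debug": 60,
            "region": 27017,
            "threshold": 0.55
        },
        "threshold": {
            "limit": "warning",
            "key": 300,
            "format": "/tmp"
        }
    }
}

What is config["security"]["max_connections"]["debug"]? "development"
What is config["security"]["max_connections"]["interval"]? 300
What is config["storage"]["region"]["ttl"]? "0.0.0.0"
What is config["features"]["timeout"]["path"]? 443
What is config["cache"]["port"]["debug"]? 60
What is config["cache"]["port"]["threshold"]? 0.55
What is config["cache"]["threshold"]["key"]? 300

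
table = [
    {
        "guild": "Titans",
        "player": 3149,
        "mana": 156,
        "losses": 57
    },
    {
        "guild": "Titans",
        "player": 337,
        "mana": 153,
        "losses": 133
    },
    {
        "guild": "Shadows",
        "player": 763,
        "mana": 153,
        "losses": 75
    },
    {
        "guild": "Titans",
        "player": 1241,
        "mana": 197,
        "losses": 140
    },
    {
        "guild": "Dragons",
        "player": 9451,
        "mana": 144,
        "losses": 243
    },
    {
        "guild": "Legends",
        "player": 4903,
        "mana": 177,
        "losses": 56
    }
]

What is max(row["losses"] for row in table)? 243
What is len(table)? 6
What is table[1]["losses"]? 133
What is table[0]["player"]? 3149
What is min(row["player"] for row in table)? 337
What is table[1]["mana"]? 153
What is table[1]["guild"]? "Titans"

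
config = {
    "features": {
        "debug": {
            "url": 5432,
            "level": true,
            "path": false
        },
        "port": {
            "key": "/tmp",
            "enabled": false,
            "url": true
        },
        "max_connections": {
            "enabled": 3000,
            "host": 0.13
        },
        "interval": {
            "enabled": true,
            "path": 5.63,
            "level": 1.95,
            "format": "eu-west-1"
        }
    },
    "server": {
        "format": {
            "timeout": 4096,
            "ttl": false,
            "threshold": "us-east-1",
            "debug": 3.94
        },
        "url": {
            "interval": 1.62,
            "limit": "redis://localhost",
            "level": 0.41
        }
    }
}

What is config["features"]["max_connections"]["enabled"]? 3000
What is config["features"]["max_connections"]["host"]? 0.13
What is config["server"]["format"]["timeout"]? 4096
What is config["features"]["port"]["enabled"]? False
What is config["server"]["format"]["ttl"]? False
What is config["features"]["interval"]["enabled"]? True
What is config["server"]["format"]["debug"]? 3.94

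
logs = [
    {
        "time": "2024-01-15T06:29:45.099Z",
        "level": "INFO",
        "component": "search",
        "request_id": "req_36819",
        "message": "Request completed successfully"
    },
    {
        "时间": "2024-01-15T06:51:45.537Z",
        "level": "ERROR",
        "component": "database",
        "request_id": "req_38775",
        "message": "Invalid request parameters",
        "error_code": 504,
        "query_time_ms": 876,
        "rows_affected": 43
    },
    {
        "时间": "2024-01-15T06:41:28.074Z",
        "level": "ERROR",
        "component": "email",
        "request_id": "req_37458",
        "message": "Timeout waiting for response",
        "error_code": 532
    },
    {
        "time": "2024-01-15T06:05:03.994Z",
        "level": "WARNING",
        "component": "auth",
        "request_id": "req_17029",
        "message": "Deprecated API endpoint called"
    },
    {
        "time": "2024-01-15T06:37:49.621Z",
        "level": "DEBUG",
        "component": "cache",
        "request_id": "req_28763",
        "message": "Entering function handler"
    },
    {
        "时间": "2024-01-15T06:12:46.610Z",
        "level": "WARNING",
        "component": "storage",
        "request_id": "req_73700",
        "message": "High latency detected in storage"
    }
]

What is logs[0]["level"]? "INFO"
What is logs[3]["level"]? "WARNING"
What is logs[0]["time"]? "2024-01-15T06:29:45.099Z"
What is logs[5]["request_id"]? "req_73700"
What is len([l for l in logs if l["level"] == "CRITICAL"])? 0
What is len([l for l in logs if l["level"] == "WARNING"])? 2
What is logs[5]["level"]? "WARNING"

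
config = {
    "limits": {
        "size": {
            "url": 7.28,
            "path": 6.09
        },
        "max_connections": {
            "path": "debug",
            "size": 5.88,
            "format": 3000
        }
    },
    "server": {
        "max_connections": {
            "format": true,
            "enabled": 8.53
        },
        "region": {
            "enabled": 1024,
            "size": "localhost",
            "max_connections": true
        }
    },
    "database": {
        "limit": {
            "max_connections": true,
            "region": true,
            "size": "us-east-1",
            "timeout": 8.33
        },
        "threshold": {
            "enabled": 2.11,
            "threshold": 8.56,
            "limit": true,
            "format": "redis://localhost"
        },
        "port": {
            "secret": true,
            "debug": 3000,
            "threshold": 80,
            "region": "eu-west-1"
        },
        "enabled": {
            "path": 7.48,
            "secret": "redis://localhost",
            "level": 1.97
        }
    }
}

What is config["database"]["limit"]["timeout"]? 8.33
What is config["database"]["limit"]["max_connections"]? True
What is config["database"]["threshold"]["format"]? "redis://localhost"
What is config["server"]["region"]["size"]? "localhost"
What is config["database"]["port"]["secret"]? True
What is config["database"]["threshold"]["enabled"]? 2.11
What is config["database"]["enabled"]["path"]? 7.48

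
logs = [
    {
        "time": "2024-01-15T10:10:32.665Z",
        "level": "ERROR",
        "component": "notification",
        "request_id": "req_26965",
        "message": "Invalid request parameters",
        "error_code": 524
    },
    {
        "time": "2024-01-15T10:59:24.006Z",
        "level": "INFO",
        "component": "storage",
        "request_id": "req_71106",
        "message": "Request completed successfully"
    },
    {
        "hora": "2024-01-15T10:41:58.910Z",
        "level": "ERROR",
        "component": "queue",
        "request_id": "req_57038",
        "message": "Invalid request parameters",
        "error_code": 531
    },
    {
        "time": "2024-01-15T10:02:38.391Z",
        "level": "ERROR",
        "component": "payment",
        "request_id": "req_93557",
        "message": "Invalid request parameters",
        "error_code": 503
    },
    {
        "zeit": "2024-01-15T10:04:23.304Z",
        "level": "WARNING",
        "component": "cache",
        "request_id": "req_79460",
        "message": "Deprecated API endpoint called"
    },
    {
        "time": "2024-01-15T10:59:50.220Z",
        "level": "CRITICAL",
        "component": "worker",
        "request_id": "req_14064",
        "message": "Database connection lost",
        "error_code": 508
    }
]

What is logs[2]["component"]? "queue"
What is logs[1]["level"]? "INFO"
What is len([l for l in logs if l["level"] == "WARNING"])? 1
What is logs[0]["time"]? "2024-01-15T10:10:32.665Z"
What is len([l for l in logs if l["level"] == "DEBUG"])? 0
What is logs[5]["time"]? "2024-01-15T10:59:50.220Z"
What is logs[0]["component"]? "notification"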